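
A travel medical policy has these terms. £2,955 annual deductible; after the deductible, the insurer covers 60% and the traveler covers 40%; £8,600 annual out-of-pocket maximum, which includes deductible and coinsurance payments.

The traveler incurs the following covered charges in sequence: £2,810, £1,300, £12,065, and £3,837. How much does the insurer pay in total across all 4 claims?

£11,412

Bill 1, £2,810: fully absorbed by the deductible. Traveler owes £2,810 (running OOP £2,810). Plan pays £2,810 − £2,810 = £0.
Bill 2, £1,300: £145 finishes the deductible; £1,155 goes to coinsurance; traveler's 40% is £462. Traveler owes £607 (running OOP £3,417). Insurer: £1,300 − £607 = £693.
Bill 3, £12,065: deductible met; 40% of £12,065 = £4,826. Cost to traveler: £4,826. OOP to date £8,243. Insurer: £12,065 − £4,826 = £7,239.
Bill 4, £3,837: deductible already satisfied, so traveler's share is 40% × £3,837 = £1,534.80. OOP would hit £9,777.80 > £8,600, so the cap limits the traveler to £8,600 − £8,243 = £357. Plan pays £3,837 − £357 = £3,480.
Insurer total: £0 + £693 + £7,239 + £3,480 = £11,412.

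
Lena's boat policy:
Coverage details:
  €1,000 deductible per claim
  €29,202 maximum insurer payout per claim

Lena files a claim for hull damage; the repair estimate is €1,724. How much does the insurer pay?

€724

Subtract the deductible: €1,724 − €1,000 = €724.
That's under the €29,202 cap, so the insurer reimburses the full €724.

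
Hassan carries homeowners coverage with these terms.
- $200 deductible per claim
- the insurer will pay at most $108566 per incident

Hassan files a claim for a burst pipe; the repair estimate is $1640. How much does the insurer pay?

Subtract the deductible: $1640 − $200 = $1440.
$1440 ≤ $108566, so the limit doesn't bind; insurer pays $1440.

$1440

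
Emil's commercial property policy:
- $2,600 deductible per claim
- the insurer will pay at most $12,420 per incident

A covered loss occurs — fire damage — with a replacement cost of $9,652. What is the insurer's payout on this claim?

Less the $2,600 deductible: $9,652 − $2,600 = $7,052.
That's under the $12,420 cap, so the insurer reimburses the full $7,052.

$7,052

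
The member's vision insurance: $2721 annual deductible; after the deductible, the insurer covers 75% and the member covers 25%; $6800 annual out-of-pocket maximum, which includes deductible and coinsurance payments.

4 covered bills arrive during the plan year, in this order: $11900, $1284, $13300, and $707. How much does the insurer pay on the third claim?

Bill 1, $11900: $2721 finishes the deductible; $9179 goes to coinsurance; member's 25% is $2294.75. Member pays $5015.75; OOP now $5015.75. Insurer: $11900 − $5015.75 = $6884.25.
Bill 2, $1284: deductible already satisfied, so member's share is 25% × $1284 = $321. Member owes $321 (running OOP $5336.75). Plan pays $1284 − $321 = $963.
Bill 3, $13300: 25% coinsurance on $13300 = $3325. Adding that to $5336.75 gives $8661.75, past the $6800 cap; member pays only $6800 − $5336.75 = $1463.25. Plan pays $13300 − $1463.25 = $11836.75.

$11836.75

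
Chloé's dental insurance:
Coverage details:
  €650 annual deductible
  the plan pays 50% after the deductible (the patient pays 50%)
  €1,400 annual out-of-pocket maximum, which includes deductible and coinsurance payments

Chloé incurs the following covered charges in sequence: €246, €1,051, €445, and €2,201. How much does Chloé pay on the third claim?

Claim 1 (€246): all of it applies to the deductible. Patient pays €246; OOP now €246.
Claim 2 (€1,051): deductible takes €404, €647 remains; patient's 50% is €323.50. Patient pays €727.50; OOP now €973.50.
Claim 3 (€445): 50% coinsurance on €445 = €222.50. Patient owes €222.50 (running OOP €1,196).

€222.50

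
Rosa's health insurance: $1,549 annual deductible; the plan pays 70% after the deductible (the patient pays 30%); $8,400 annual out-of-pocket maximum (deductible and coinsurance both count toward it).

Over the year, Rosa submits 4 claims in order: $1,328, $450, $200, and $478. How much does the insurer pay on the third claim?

Claim 1 — $1,328: all of it applies to the deductible. Patient owes $1,328 (running OOP $1,328). Plan pays $1,328 − $1,328 = $0.
Claim 2 — $450: $221 to deductible, leaving $229; 30% of $229 = $68.70. Patient pays $289.70; OOP now $1,617.70. Insurer: $450 − $289.70 = $160.30.
Claim 3 — $200: deductible already satisfied, so patient's share is 30% × $200 = $60. Patient owes $60 (running OOP $1,677.70). Insurer: $200 − $60 = $140.

$140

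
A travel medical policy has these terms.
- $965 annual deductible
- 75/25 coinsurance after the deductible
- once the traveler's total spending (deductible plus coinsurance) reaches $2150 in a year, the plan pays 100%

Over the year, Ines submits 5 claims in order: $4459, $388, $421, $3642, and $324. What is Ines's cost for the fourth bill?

$109.25

#1 ($4459): $965 to deductible, leaving $3494; 25% of $3494 = $873.50. Traveler owes $1838.50 (running OOP $1838.50).
#2 ($388): deductible already satisfied, so traveler's share is 25% × $388 = $97. Traveler owes $97 (running OOP $1935.50).
#3 ($421): deductible already satisfied, so traveler's share is 25% × $421 = $105.25. Traveler owes $105.25 (running OOP $2040.75).
#4 ($3642): deductible already satisfied, so traveler's share is 25% × $3642 = $910.50. Adding that to $2040.75 gives $2951.25, past the $2150 cap; traveler pays only $2150 − $2040.75 = $109.25.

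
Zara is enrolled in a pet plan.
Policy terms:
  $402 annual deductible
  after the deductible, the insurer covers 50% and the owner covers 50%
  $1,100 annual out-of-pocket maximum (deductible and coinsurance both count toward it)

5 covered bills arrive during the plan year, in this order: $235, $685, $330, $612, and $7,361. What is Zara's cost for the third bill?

Bill 1, $235: all of it applies to the deductible. Owner owes $235 (running OOP $235).
Bill 2, $685: $167 to deductible, leaving $518; owner's 50% is $259. Cost to owner: $426. OOP to date $661.
Bill 3, $330: deductible already satisfied, so owner's share is 50% × $330 = $165. Cost to owner: $165. OOP to date $826.

$165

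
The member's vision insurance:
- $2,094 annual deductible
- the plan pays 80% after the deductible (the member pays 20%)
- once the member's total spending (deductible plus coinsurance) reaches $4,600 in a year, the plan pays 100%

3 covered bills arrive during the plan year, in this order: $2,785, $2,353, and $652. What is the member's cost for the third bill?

$130.40

Claim 1 — $2,785: deductible takes $2,094, $691 remains; member's 20% is $138.20. Member owes $2,232.20 (running OOP $2,232.20).
Claim 2 — $2,353: deductible met; 20% of $2,353 = $470.60. Member pays $470.60; OOP now $2,702.80.
Claim 3 — $652: deductible already satisfied, so member's share is 20% × $652 = $130.40. Cost to member: $130.40. OOP to date $2,833.20.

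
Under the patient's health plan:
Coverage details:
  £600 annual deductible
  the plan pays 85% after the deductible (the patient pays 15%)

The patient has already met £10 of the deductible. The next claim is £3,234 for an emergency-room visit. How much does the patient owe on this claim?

£986.60

Remaining deductible: £600 − £10 = £590.
After the £590 deductible portion, £3,234 − £590 = £2,644 is subject to coinsurance.
15% of £2,644 = £396.60 falls to the patient.
So the patient owes £590 + £396.60 = £986.60.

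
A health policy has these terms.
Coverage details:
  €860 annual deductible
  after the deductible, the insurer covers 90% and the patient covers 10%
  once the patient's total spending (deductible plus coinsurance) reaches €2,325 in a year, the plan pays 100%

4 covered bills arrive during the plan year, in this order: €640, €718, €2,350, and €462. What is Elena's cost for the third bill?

€235

Claim 1 (€640): fully absorbed by the deductible. Patient owes €640 (running OOP €640).
Claim 2 (€718): deductible takes €220, €498 remains; 10% of €498 = €49.80. Cost to patient: €269.80. OOP to date €909.80.
Claim 3 (€2,350): 10% coinsurance on €2,350 = €235. Patient owes €235 (running OOP €1,144.80).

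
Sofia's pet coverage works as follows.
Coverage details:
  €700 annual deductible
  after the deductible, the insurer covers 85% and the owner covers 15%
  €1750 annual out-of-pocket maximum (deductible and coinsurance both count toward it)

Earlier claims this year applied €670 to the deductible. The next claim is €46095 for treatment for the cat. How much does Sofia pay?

€1080

€670 of the €700 deductible is already met, leaving €30.
The remaining €46065 (= €46095 − €30) moves to coinsurance.
15% of €46065 = €6909.75 falls to the owner.
Owner responsibility before any cap: €30 + €6909.75 = €6939.75.
Adding €6939.75 to the €670 already spent would give €7609.75, which exceeds the €1750 cap; the owner pays just €1750 − €670 = €1080.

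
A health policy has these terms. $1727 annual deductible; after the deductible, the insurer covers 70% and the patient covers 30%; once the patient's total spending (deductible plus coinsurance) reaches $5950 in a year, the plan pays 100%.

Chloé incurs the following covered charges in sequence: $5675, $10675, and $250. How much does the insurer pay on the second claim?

#1 ($5675): $1727 to deductible, leaving $3948; coinsurance $3948 × 30% = $1184.40. Patient owes $2911.40 (running OOP $2911.40). Plan pays $5675 − $2911.40 = $2763.60.
#2 ($10675): deductible met; 30% of $10675 = $3202.50. OOP would hit $6113.90 > $5950, so the cap limits the patient to $5950 − $2911.40 = $3038.60. Plan pays $10675 − $3038.60 = $7636.40.

$7636.40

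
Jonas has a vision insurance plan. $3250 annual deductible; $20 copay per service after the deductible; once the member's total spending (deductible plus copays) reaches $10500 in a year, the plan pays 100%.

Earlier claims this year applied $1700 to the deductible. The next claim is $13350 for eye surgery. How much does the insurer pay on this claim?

$11780

Remaining deductible: $3250 − $1700 = $1550.
The remaining $11800 (= $13350 − $1550) moves to the copay.
Copay on this service: $20.
Member responsibility before any cap: $1550 + $20 = $1570.
Cumulative spending $1700 + $1570 = $3270 stays under the $10500 maximum.
The plan picks up $13350 − $1570 = $11780.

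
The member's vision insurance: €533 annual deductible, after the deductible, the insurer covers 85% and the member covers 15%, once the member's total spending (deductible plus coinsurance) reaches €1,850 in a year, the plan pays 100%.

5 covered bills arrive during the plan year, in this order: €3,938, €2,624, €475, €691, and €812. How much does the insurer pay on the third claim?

€403.75

Claim 1 (€3,938): €533 finishes the deductible; €3,405 goes to coinsurance; member's 15% is €510.75. Cost to member: €1,043.75. OOP to date €1,043.75. Plan pays €3,938 − €1,043.75 = €2,894.25.
Claim 2 (€2,624): 15% coinsurance on €2,624 = €393.60. Member pays €393.60; OOP now €1,437.35. Plan pays €2,624 − €393.60 = €2,230.40.
Claim 3 (€475): deductible already satisfied, so member's share is 15% × €475 = €71.25. Cost to member: €71.25. OOP to date €1,508.60. Insurer: €475 − €71.25 = €403.75.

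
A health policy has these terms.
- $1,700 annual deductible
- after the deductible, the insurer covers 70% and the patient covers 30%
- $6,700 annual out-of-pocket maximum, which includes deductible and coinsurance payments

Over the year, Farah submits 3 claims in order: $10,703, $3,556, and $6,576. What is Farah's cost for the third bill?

Bill 1, $10,703: $1,700 to deductible, leaving $9,003; patient's 30% is $2,700.90. Cost to patient: $4,400.90. OOP to date $4,400.90.
Bill 2, $3,556: 30% coinsurance on $3,556 = $1,066.80. Patient pays $1,066.80; OOP now $5,467.70.
Bill 3, $6,576: deductible already satisfied, so patient's share is 30% × $6,576 = $1,972.80. That would push OOP to $7,440.50, over the $6,700 cap, so patient pays $6,700 − $5,467.70 = $1,232.30.

$1,232.30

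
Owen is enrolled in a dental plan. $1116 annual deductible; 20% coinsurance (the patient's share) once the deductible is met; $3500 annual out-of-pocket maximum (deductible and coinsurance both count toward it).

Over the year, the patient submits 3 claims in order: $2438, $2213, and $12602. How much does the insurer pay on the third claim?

$10925

Bill 1, $2438: deductible takes $1116, $1322 remains; 20% of $1322 = $264.40. Patient pays $1380.40; OOP now $1380.40. Insurer: $2438 − $1380.40 = $1057.60.
Bill 2, $2213: deductible met; 20% of $2213 = $442.60. Patient pays $442.60; OOP now $1823. Insurer: $2213 − $442.60 = $1770.40.
Bill 3, $12602: 20% coinsurance on $12602 = $2520.40. Adding that to $1823 gives $4343.40, past the $3500 cap; patient pays only $3500 − $1823 = $1677. Insurer: $12602 − $1677 = $10925.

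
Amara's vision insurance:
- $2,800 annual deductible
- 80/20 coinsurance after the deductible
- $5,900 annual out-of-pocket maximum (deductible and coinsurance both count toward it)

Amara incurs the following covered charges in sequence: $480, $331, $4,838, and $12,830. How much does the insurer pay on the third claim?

$2,279.20

#1 ($480): all of it applies to the deductible. Member owes $480 (running OOP $480). Insurer: $480 − $480 = $0.
#2 ($331): all of it applies to the deductible. Cost to member: $331. OOP to date $811. Insurer: $331 − $331 = $0.
#3 ($4,838): $1,989 to deductible, leaving $2,849; 20% of $2,849 = $569.80. Member owes $2,558.80 (running OOP $3,369.80). Insurer: $4,838 − $2,558.80 = $2,279.20.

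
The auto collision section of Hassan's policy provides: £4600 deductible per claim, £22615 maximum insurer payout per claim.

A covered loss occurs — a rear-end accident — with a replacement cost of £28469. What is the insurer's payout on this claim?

£22615

After the deductible, £28469 − £4600 = £23869 remains.
The £22615 per-incident cap binds; insurer pays £22615.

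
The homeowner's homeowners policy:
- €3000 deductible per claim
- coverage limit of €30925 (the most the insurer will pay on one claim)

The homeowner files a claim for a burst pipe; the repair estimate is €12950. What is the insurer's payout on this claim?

€9950

Less the €3000 deductible: €12950 − €3000 = €9950.
That's under the €30925 cap, so the insurer reimburses the full €9950.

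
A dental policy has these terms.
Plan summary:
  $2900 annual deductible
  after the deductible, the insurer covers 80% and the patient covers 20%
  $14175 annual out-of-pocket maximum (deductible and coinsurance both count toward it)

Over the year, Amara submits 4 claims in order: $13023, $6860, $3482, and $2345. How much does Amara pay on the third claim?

Claim 1 ($13023): deductible takes $2900, $10123 remains; 20% of $10123 = $2024.60. Cost to patient: $4924.60. OOP to date $4924.60.
Claim 2 ($6860): 20% coinsurance on $6860 = $1372. Patient pays $1372; OOP now $6296.60.
Claim 3 ($3482): deductible met; 20% of $3482 = $696.40. Cost to patient: $696.40. OOP to date $6993.

$696.40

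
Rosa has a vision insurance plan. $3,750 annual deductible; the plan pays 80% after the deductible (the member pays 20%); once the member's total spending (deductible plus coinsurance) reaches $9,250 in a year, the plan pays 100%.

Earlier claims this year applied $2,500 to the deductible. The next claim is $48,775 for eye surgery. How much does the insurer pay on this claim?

$42,025

Deductible still to meet: $3,750 − $2,500 = $1,250.
That leaves $48,775 − $1,250 = $47,525 for coinsurance.
Coinsurance: $47,525 × 20% = $9,505.
So the member owes $1,250 + $9,505 = $10,755 before any cap.
That would bring total out-of-pocket to $13,255, past the $9,250 cap. The member is capped at $9,250 − $2,500 = $6,750 on this claim.
Insurer pays the balance: $48,775 − $6,750 = $42,025.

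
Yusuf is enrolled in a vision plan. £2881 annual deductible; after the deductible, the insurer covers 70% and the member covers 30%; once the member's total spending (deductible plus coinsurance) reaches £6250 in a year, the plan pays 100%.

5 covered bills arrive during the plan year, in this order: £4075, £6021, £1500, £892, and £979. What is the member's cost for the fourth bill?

£267.60

#1 (£4075): £2881 to deductible, leaving £1194; 30% of £1194 = £358.20. Member owes £3239.20 (running OOP £3239.20).
#2 (£6021): deductible met; 30% of £6021 = £1806.30. Cost to member: £1806.30. OOP to date £5045.50.
#3 (£1500): deductible already satisfied, so member's share is 30% × £1500 = £450. Member pays £450; OOP now £5495.50.
#4 (£892): deductible already satisfied, so member's share is 30% × £892 = £267.60. Member owes £267.60 (running OOP £5763.10).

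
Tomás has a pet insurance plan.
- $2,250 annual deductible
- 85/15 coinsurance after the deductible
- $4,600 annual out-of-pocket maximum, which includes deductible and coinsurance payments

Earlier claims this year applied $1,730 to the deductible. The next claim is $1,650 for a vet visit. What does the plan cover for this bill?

$960.50

$1,730 of the $2,250 deductible is already met, leaving $520.
That leaves $1,650 − $520 = $1,130 for coinsurance.
Owner's 15% share of $1,130 is $169.50.
Owner responsibility before any cap: $520 + $169.50 = $689.50.
Cumulative spending $1,730 + $689.50 = $2,419.50 stays under the $4,600 maximum.
The insurer covers the remainder: $1,650 − $689.50 = $960.50.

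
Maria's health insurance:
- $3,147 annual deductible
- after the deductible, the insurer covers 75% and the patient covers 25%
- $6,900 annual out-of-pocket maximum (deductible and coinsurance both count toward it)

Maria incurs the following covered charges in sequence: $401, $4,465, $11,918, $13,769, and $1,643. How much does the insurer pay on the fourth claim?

$13,425.25

Claim 1 ($401): all of it applies to the deductible. Patient pays $401; OOP now $401. Plan pays $401 − $401 = $0.
Claim 2 ($4,465): $2,746 finishes the deductible; $1,719 goes to coinsurance; coinsurance $1,719 × 25% = $429.75. Cost to patient: $3,175.75. OOP to date $3,576.75. Insurer: $4,465 − $3,175.75 = $1,289.25.
Claim 3 ($11,918): deductible already satisfied, so patient's share is 25% × $11,918 = $2,979.50. Cost to patient: $2,979.50. OOP to date $6,556.25. Plan pays $11,918 − $2,979.50 = $8,938.50.
Claim 4 ($13,769): 25% coinsurance on $13,769 = $3,442.25. That would push OOP to $9,998.50, over the $6,900 cap, so patient pays $6,900 − $6,556.25 = $343.75. Insurer: $13,769 − $343.75 = $13,425.25.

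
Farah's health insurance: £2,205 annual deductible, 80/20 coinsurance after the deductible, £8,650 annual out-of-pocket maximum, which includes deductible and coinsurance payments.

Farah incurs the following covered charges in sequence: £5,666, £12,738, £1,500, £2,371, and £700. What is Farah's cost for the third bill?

£300

Bill 1, £5,666: £2,205 to deductible, leaving £3,461; coinsurance £3,461 × 20% = £692.20. Patient owes £2,897.20 (running OOP £2,897.20).
Bill 2, £12,738: deductible met; 20% of £12,738 = £2,547.60. Patient owes £2,547.60 (running OOP £5,444.80).
Bill 3, £1,500: 20% coinsurance on £1,500 = £300. Patient pays £300; OOP now £5,744.80.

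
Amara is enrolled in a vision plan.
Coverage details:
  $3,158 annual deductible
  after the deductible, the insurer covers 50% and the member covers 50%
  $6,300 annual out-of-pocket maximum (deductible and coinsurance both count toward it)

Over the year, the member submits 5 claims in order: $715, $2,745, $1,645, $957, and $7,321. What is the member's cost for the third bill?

$822.50

#1 ($715): all of it applies to the deductible. Member pays $715; OOP now $715.
#2 ($2,745): deductible takes $2,443, $302 remains; 50% of $302 = $151. Member owes $2,594 (running OOP $3,309).
#3 ($1,645): 50% coinsurance on $1,645 = $822.50. Cost to member: $822.50. OOP to date $4,131.50.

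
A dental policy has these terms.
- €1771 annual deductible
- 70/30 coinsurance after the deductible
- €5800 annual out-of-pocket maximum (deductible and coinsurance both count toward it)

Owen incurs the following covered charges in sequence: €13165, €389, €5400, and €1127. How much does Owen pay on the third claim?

€494.10

Bill 1, €13165: €1771 finishes the deductible; €11394 goes to coinsurance; patient's 30% is €3418.20. Cost to patient: €5189.20. OOP to date €5189.20.
Bill 2, €389: deductible met; 30% of €389 = €116.70. Patient pays €116.70; OOP now €5305.90.
Bill 3, €5400: 30% coinsurance on €5400 = €1620. OOP would hit €6925.90 > €5800, so the cap limits the patient to €5800 − €5305.90 = €494.10.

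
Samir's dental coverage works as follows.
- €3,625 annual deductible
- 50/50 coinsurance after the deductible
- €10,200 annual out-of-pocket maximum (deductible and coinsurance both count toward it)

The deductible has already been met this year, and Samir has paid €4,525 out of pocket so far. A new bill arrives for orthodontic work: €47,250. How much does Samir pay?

€5,675

The deductible is already satisfied, so the full bill goes to coinsurance.
50% of €47,250 = €23,625 falls to the patient.
Adding €23,625 to the €4,525 already spent would give €28,150, which exceeds the €10,200 cap; the patient pays just €10,200 − €4,525 = €5,675.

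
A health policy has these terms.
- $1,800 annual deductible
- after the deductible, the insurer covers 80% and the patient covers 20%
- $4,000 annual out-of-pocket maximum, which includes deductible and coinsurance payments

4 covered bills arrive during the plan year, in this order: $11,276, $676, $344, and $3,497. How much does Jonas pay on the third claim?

$68.80

#1 ($11,276): $1,800 finishes the deductible; $9,476 goes to coinsurance; patient's 20% is $1,895.20. Cost to patient: $3,695.20. OOP to date $3,695.20.
#2 ($676): deductible already satisfied, so patient's share is 20% × $676 = $135.20. Patient owes $135.20 (running OOP $3,830.40).
#3 ($344): 20% coinsurance on $344 = $68.80. Cost to patient: $68.80. OOP to date $3,899.20.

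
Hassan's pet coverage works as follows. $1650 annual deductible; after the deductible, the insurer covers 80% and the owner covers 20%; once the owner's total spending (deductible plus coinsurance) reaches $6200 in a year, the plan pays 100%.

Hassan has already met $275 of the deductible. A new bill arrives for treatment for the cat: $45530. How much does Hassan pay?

$5925

Remaining deductible: $1650 − $275 = $1375.
After the $1375 deductible portion, $45530 − $1375 = $44155 is subject to coinsurance.
20% of $44155 = $8831 falls to the owner.
Owner responsibility before any cap: $1375 + $8831 = $10206.
Adding $10206 to the $275 already spent would give $10481, which exceeds the $6200 cap; the owner pays just $6200 − $275 = $5925.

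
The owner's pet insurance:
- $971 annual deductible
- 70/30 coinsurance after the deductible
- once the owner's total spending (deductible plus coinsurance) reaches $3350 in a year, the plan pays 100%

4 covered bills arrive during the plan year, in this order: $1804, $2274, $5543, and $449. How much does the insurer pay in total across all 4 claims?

$6720

Bill 1, $1804: $971 finishes the deductible; $833 goes to coinsurance; coinsurance $833 × 30% = $249.90. Cost to owner: $1220.90. OOP to date $1220.90. Plan pays $1804 − $1220.90 = $583.10.
Bill 2, $2274: deductible already satisfied, so owner's share is 30% × $2274 = $682.20. Owner owes $682.20 (running OOP $1903.10). Plan pays $2274 − $682.20 = $1591.80.
Bill 3, $5543: deductible already satisfied, so owner's share is 30% × $5543 = $1662.90. Adding that to $1903.10 gives $3566, past the $3350 cap; owner pays only $3350 − $1903.10 = $1446.90. Insurer: $5543 − $1446.90 = $4096.10.
Bill 4, $449: 30% coinsurance on $449 = $134.70. That would push OOP to $3484.70, over the $3350 cap, so owner pays $3350 − $3350 = $0. Insurer: $449 − $0 = $449.
Insurer total: $583.10 + $1591.80 + $4096.10 + $449 = $6720.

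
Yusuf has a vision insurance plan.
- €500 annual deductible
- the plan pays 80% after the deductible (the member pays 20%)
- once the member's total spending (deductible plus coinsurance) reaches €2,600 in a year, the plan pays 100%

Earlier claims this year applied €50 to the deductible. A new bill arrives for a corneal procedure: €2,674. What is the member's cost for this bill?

Remaining deductible: €500 − €50 = €450.
After the €450 deductible portion, €2,674 − €450 = €2,224 is subject to coinsurance.
Member's 20% share of €2,224 is €444.80.
That puts the member's cost at €450 + €444.80 = €894.80 before any cap.
Cumulative spending €50 + €894.80 = €944.80 stays under the €2,600 maximum.

€894.80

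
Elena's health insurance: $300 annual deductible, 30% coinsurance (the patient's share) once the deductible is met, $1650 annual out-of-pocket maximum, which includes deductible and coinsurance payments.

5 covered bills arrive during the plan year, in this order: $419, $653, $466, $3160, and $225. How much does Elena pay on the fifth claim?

#1 ($419): $300 finishes the deductible; $119 goes to coinsurance; 30% of $119 = $35.70. Cost to patient: $335.70. OOP to date $335.70.
#2 ($653): deductible already satisfied, so patient's share is 30% × $653 = $195.90. Patient pays $195.90; OOP now $531.60.
#3 ($466): deductible already satisfied, so patient's share is 30% × $466 = $139.80. Cost to patient: $139.80. OOP to date $671.40.
#4 ($3160): deductible met; 30% of $3160 = $948. Patient pays $948; OOP now $1619.40.
#5 ($225): 30% coinsurance on $225 = $67.50. OOP would hit $1686.90 > $1650, so the cap limits the patient to $1650 − $1619.40 = $30.60.

$30.60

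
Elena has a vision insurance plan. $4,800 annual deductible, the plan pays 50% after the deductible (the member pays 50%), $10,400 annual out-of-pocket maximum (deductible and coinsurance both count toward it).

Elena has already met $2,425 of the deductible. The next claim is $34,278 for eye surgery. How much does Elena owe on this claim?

$7,975

$2,425 of the $4,800 deductible is already met, leaving $2,375.
That leaves $34,278 − $2,375 = $31,903 for coinsurance.
Coinsurance: $31,903 × 50% = $15,951.50.
That puts the member's cost at $2,375 + $15,951.50 = $18,326.50 before any cap.
Adding $18,326.50 to the $2,425 already spent would give $20,751.50, which exceeds the $10,400 cap; the member pays just $10,400 − $2,425 = $7,975.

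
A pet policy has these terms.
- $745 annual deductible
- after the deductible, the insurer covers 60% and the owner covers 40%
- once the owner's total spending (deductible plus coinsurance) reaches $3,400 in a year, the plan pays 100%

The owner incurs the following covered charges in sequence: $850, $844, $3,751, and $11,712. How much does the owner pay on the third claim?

Bill 1, $850: deductible takes $745, $105 remains; owner's 40% is $42. Owner pays $787; OOP now $787.
Bill 2, $844: deductible already satisfied, so owner's share is 40% × $844 = $337.60. Owner pays $337.60; OOP now $1,124.60.
Bill 3, $3,751: deductible already satisfied, so owner's share is 40% × $3,751 = $1,500.40. Owner owes $1,500.40 (running OOP $2,625).

$1,500.40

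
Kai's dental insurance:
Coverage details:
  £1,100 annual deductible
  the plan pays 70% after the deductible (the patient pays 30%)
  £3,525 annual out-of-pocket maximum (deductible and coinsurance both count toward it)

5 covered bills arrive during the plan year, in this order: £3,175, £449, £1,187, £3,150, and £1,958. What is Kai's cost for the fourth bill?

£945

Bill 1, £3,175: deductible takes £1,100, £2,075 remains; coinsurance £2,075 × 30% = £622.50. Cost to patient: £1,722.50. OOP to date £1,722.50.
Bill 2, £449: 30% coinsurance on £449 = £134.70. Cost to patient: £134.70. OOP to date £1,857.20.
Bill 3, £1,187: deductible already satisfied, so patient's share is 30% × £1,187 = £356.10. Patient pays £356.10; OOP now £2,213.30.
Bill 4, £3,150: deductible already satisfied, so patient's share is 30% × £3,150 = £945. Patient pays £945; OOP now £3,158.30.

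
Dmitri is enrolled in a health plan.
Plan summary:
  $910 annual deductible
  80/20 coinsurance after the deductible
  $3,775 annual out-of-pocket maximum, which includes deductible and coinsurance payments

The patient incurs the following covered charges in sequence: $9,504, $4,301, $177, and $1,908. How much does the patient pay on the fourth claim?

$250.60

Claim 1 ($9,504): $910 to deductible, leaving $8,594; coinsurance $8,594 × 20% = $1,718.80. Patient owes $2,628.80 (running OOP $2,628.80).
Claim 2 ($4,301): deductible already satisfied, so patient's share is 20% × $4,301 = $860.20. Patient owes $860.20 (running OOP $3,489).
Claim 3 ($177): 20% coinsurance on $177 = $35.40. Patient owes $35.40 (running OOP $3,524.40).
Claim 4 ($1,908): deductible already satisfied, so patient's share is 20% × $1,908 = $381.60. OOP would hit $3,906 > $3,775, so the cap limits the patient to $3,775 − $3,524.40 = $250.60.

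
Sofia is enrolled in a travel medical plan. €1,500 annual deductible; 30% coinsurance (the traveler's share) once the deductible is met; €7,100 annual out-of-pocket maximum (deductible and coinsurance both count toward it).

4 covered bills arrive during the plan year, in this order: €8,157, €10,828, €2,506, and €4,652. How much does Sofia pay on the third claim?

Claim 1 (€8,157): €1,500 finishes the deductible; €6,657 goes to coinsurance; coinsurance €6,657 × 30% = €1,997.10. Cost to traveler: €3,497.10. OOP to date €3,497.10.
Claim 2 (€10,828): 30% coinsurance on €10,828 = €3,248.40. Cost to traveler: €3,248.40. OOP to date €6,745.50.
Claim 3 (€2,506): 30% coinsurance on €2,506 = €751.80. Adding that to €6,745.50 gives €7,497.30, past the €7,100 cap; traveler pays only €7,100 − €6,745.50 = €354.50.

€354.50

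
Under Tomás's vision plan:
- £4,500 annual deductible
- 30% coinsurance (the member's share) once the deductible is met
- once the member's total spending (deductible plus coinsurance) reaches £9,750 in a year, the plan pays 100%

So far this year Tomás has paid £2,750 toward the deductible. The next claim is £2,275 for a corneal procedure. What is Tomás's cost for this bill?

Deductible still to meet: £4,500 − £2,750 = £1,750.
That leaves £2,275 − £1,750 = £525 for coinsurance.
30% of £525 = £157.50 falls to the member.
That puts the member's cost at £1,750 + £157.50 = £1,907.50 before any cap.
Cumulative spending £2,750 + £1,907.50 = £4,657.50 stays under the £9,750 maximum.

£1,907.50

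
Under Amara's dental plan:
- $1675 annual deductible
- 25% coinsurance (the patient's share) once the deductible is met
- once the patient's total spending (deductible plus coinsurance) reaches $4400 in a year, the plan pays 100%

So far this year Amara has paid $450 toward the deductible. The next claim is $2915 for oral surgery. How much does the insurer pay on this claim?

$1267.50

Remaining deductible: $1675 − $450 = $1225.
That leaves $2915 − $1225 = $1690 for coinsurance.
25% of $1690 = $422.50 falls to the patient.
Patient responsibility before any cap: $1225 + $422.50 = $1647.50.
Year-to-date out-of-pocket becomes $450 + $1647.50 = $2097.50, still under the $4400 maximum, so no cap applies.
The plan picks up $2915 − $1647.50 = $1267.50.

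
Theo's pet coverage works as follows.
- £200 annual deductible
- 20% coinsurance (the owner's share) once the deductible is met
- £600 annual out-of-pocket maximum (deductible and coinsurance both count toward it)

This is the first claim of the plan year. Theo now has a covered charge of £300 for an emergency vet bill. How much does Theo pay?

£220

The full £200 deductible is still open; £200 of this bill applies to it.
That leaves £300 − £200 = £100 for coinsurance.
Coinsurance: £100 × 20% = £20.
Owner responsibility before any cap: £200 + £20 = £220.
Year-to-date out-of-pocket becomes £0 + £220 = £220, still under the £600 maximum, so no cap applies.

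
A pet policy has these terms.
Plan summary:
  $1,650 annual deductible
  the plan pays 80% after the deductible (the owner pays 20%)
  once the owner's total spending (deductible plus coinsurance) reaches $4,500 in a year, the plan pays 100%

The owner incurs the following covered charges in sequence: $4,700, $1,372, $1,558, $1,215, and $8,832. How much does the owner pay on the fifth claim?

Bill 1, $4,700: $1,650 finishes the deductible; $3,050 goes to coinsurance; coinsurance $3,050 × 20% = $610. Owner owes $2,260 (running OOP $2,260).
Bill 2, $1,372: deductible already satisfied, so owner's share is 20% × $1,372 = $274.40. Owner owes $274.40 (running OOP $2,534.40).
Bill 3, $1,558: deductible met; 20% of $1,558 = $311.60. Owner owes $311.60 (running OOP $2,846).
Bill 4, $1,215: deductible already satisfied, so owner's share is 20% × $1,215 = $243. Owner pays $243; OOP now $3,089.
Bill 5, $8,832: deductible already satisfied, so owner's share is 20% × $8,832 = $1,766.40. That would push OOP to $4,855.40, over the $4,500 cap, so owner pays $4,500 − $3,089 = $1,411.

$1,411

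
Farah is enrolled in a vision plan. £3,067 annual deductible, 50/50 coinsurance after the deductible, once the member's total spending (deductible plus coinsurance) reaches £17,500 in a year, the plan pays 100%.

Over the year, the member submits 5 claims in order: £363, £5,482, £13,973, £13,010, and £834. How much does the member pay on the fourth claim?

£6,057.50

Claim 1 (£363): all of it applies to the deductible. Member owes £363 (running OOP £363).
Claim 2 (£5,482): deductible takes £2,704, £2,778 remains; 50% of £2,778 = £1,389. Member pays £4,093; OOP now £4,456.
Claim 3 (£13,973): deductible met; 50% of £13,973 = £6,986.50. Member pays £6,986.50; OOP now £11,442.50.
Claim 4 (£13,010): 50% coinsurance on £13,010 = £6,505. OOP would hit £17,947.50 > £17,500, so the cap limits the member to £17,500 − £11,442.50 = £6,057.50.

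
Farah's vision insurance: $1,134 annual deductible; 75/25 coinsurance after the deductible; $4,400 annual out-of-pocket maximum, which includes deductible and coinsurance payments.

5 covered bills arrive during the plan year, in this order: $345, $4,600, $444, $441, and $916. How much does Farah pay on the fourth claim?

Claim 1 — $345: entire amount goes to the deductible. Member owes $345 (running OOP $345).
Claim 2 — $4,600: deductible takes $789, $3,811 remains; member's 25% is $952.75. Member owes $1,741.75 (running OOP $2,086.75).
Claim 3 — $444: deductible met; 25% of $444 = $111. Member owes $111 (running OOP $2,197.75).
Claim 4 — $441: 25% coinsurance on $441 = $110.25. Member owes $110.25 (running OOP $2,308).

$110.25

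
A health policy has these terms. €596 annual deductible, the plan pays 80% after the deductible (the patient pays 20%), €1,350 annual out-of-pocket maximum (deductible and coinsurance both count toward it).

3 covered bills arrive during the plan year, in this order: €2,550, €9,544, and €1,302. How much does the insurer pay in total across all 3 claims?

Claim 1 — €2,550: deductible takes €596, €1,954 remains; patient's 20% is €390.80. Patient owes €986.80 (running OOP €986.80). Plan pays €2,550 − €986.80 = €1,563.20.
Claim 2 — €9,544: deductible met; 20% of €9,544 = €1,908.80. Adding that to €986.80 gives €2,895.60, past the €1,350 cap; patient pays only €1,350 − €986.80 = €363.20. Plan pays €9,544 − €363.20 = €9,180.80.
Claim 3 — €1,302: deductible met; 20% of €1,302 = €260.40. Adding that to €1,350 gives €1,610.40, past the €1,350 cap; patient pays only €1,350 − €1,350 = €0. Plan pays €1,302 − €0 = €1,302.
Insurer total: €1,563.20 + €9,180.80 + €1,302 = €12,046.

€12,046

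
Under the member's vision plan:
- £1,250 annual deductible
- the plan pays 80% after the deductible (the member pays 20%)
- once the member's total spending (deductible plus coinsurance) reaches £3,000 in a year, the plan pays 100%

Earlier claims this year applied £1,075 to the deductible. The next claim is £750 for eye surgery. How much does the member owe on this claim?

Deductible still to meet: £1,250 − £1,075 = £175.
The remaining £575 (= £750 − £175) moves to coinsurance.
Coinsurance: £575 × 20% = £115.
That puts the member's cost at £175 + £115 = £290 before any cap.
Year-to-date out-of-pocket becomes £1,075 + £290 = £1,365, still under the £3,000 maximum, so no cap applies.

£290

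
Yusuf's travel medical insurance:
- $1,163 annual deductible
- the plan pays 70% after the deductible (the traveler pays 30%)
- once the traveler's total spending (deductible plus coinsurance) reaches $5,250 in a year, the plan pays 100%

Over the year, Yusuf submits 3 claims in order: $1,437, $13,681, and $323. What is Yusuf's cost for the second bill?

Claim 1 ($1,437): $1,163 to deductible, leaving $274; coinsurance $274 × 30% = $82.20. Cost to traveler: $1,245.20. OOP to date $1,245.20.
Claim 2 ($13,681): 30% coinsurance on $13,681 = $4,104.30. Adding that to $1,245.20 gives $5,349.50, past the $5,250 cap; traveler pays only $5,250 − $1,245.20 = $4,004.80.

$4,004.80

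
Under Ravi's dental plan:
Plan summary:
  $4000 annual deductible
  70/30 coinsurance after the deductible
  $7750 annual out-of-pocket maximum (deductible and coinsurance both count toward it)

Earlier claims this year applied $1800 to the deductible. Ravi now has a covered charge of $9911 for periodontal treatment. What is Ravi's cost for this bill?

Deductible still to meet: $4000 − $1800 = $2200.
The remaining $7711 (= $9911 − $2200) moves to coinsurance.
30% of $7711 = $2313.30 falls to the patient.
Patient responsibility before any cap: $2200 + $2313.30 = $4513.30.
Cumulative spending $1800 + $4513.30 = $6313.30 stays under the $7750 maximum.

$4513.30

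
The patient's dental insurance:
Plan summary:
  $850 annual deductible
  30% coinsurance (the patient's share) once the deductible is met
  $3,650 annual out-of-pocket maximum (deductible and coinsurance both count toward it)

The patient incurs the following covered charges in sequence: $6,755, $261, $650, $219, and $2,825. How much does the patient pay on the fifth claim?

$689.50

Claim 1 ($6,755): $850 to deductible, leaving $5,905; coinsurance $5,905 × 30% = $1,771.50. Patient owes $2,621.50 (running OOP $2,621.50).
Claim 2 ($261): deductible met; 30% of $261 = $78.30. Cost to patient: $78.30. OOP to date $2,699.80.
Claim 3 ($650): deductible met; 30% of $650 = $195. Patient owes $195 (running OOP $2,894.80).
Claim 4 ($219): deductible already satisfied, so patient's share is 30% × $219 = $65.70. Patient owes $65.70 (running OOP $2,960.50).
Claim 5 ($2,825): deductible already satisfied, so patient's share is 30% × $2,825 = $847.50. That would push OOP to $3,808, over the $3,650 cap, so patient pays $3,650 − $2,960.50 = $689.50.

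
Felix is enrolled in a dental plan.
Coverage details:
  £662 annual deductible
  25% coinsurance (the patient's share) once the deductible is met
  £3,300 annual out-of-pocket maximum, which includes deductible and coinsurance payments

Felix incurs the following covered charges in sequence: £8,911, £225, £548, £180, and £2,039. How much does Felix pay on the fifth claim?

£337.50

Claim 1 — £8,911: deductible takes £662, £8,249 remains; patient's 25% is £2,062.25. Patient owes £2,724.25 (running OOP £2,724.25).
Claim 2 — £225: deductible met; 25% of £225 = £56.25. Patient owes £56.25 (running OOP £2,780.50).
Claim 3 — £548: deductible met; 25% of £548 = £137. Patient owes £137 (running OOP £2,917.50).
Claim 4 — £180: deductible met; 25% of £180 = £45. Patient pays £45; OOP now £2,962.50.
Claim 5 — £2,039: deductible met; 25% of £2,039 = £509.75. Adding that to £2,962.50 gives £3,472.25, past the £3,300 cap; patient pays only £3,300 − £2,962.50 = £337.50.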